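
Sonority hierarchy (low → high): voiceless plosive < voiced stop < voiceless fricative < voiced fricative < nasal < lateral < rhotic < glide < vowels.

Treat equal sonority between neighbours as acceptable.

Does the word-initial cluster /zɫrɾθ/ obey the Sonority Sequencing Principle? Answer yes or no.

/z/ is a voiced fricative (sonority 4).
/ɫ/ is a lateral (sonority 6).
/r/ is a rhotic (sonority 7).
/ɾ/ is a rhotic (sonority 7).
/θ/ is a voiceless fricative (sonority 3).
The profile is 4-6-7-7-3. Between /ɾ/ (7) and /θ/ (3) sonority does not rise, so the cluster violates the SSP.

no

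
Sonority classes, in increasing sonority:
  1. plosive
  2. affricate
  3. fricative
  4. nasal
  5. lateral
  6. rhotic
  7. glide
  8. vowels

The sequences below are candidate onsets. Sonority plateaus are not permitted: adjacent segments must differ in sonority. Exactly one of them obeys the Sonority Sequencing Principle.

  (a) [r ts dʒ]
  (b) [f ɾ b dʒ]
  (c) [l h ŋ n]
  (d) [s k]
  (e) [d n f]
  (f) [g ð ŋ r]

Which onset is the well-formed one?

(a) sonority 6-2-2: ill-formed.
(b) sonority 3-6-1-2: ill-formed.
(c) sonority 5-3-4-4: ill-formed.
(d) sonority 3-1: ill-formed.
(e) sonority 1-4-3: ill-formed.
(f) sonority 1-3-4-6: well-formed.

f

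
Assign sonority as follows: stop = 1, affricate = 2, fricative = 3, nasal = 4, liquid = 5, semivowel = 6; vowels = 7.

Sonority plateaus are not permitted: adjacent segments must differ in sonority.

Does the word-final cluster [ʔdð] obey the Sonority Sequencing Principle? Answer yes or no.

/ʔ/ — stop, sonority 1.
/d/ — stop, sonority 1.
/ð/ — fricative, sonority 3.
The profile is 1-1-3. Between /ʔ/ (1) and /d/ (1) sonority does not fall, so the cluster violates the SSP.

no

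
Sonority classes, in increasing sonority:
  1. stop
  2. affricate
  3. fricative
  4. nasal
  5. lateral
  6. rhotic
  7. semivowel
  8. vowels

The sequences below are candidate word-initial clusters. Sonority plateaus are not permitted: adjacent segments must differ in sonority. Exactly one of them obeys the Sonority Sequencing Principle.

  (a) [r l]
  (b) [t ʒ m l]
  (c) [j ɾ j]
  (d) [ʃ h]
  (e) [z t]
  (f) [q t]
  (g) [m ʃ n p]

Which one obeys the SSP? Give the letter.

b

(a) [r l]: profile 6-5 — violates.
(b) [t ʒ m l]: profile 1-3-4-5 — obeys.
(c) [j ɾ j]: profile 7-6-7 — violates.
(d) [ʃ h]: profile 3-3 — violates.
(e) [z t]: profile 3-1 — violates.
(f) [q t]: profile 1-1 — violates.
(g) [m ʃ n p]: profile 4-3-4-1 — violates.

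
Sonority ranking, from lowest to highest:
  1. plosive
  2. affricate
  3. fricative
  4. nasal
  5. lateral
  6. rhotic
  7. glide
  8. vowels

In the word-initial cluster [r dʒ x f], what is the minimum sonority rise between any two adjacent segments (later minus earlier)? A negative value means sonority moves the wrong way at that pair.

-4

/r/: rhotic = 6.
/dʒ/: affricate = 2.
/x/: fricative = 3.
/f/: fricative = 3.
/r/→/dʒ/: change -4.
/dʒ/→/x/: change +1.
/x/→/f/: change +0.
Minimum = -4.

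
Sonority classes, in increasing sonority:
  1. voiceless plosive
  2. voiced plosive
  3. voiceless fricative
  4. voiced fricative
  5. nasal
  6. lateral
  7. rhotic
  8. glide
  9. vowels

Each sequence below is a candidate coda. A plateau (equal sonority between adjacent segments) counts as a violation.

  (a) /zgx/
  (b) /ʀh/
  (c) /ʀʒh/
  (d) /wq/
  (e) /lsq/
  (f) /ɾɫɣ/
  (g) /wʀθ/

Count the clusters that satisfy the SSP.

(a) sonority 4-2-3: ill-formed.
(b) sonority 7-3: well-formed.
(c) sonority 7-4-3: well-formed.
(d) sonority 8-1: well-formed.
(e) sonority 6-3-1: well-formed.
(f) sonority 7-6-4: well-formed.
(g) sonority 8-7-3: well-formed.

6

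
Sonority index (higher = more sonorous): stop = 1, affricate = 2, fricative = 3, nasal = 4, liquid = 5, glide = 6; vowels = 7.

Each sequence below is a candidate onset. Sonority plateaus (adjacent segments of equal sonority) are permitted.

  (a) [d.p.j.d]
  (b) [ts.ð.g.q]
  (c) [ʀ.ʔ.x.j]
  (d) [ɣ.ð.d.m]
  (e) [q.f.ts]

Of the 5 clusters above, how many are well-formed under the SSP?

0

(a) 1-1-6-1 → violates
(b) 2-3-1-1 → violates
(c) 5-1-3-6 → violates
(d) 3-3-1-4 → violates
(e) 1-3-2 → violates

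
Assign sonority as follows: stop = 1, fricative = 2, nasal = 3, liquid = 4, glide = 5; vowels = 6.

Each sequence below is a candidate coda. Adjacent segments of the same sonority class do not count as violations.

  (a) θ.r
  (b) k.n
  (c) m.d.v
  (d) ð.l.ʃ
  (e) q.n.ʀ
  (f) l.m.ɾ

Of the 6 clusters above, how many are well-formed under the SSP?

(a) θ.r: profile 2-4 — violates.
(b) k.n: profile 1-3 — violates.
(c) m.d.v: profile 3-1-2 — violates.
(d) ð.l.ʃ: profile 2-4-2 — violates.
(e) q.n.ʀ: profile 1-3-4 — violates.
(f) l.m.ɾ: profile 4-3-4 — violates.

0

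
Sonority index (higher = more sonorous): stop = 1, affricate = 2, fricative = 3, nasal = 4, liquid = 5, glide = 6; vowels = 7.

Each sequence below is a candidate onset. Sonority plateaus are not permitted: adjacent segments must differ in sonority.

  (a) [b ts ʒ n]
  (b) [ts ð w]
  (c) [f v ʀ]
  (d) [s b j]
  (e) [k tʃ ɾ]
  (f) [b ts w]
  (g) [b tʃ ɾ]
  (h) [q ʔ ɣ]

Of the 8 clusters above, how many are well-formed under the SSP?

5

(a) [b ts ʒ n]: profile 1-2-3-4 — obeys.
(b) [ts ð w]: profile 2-3-6 — obeys.
(c) [f v ʀ]: profile 3-3-5 — violates.
(d) [s b j]: profile 3-1-6 — violates.
(e) [k tʃ ɾ]: profile 1-2-5 — obeys.
(f) [b ts w]: profile 1-2-6 — obeys.
(g) [b tʃ ɾ]: profile 1-2-5 — obeys.
(h) [q ʔ ɣ]: profile 1-1-3 — violates.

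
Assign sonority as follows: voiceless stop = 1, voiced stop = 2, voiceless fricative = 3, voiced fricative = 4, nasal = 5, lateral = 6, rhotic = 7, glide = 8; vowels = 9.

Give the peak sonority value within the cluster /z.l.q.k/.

6

/z/ — voiced fricative, sonority 4.
/l/ — lateral, sonority 6.
/q/ — voiceless stop, sonority 1.
/k/ — voiceless stop, sonority 1.
The maximum is 6.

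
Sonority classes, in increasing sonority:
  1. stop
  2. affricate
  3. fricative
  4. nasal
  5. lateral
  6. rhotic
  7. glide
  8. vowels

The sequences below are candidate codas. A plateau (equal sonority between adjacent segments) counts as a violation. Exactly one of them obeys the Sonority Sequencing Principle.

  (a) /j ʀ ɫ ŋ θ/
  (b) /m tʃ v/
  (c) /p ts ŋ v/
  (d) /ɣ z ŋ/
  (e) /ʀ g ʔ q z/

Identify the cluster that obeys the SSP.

a

(a) /j ʀ ɫ ŋ θ/: profile 7-6-5-4-3 — obeys.
(b) /m tʃ v/: profile 4-2-3 — violates.
(c) /p ts ŋ v/: profile 1-2-4-3 — violates.
(d) /ɣ z ŋ/: profile 3-3-4 — violates.
(e) /ʀ g ʔ q z/: profile 6-1-1-1-3 — violates.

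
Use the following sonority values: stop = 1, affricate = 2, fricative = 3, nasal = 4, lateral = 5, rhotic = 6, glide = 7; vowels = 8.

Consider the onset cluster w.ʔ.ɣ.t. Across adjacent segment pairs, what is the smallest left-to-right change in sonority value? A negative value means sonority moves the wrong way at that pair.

/w/ — glide, sonority 7.
/ʔ/ — stop, sonority 1.
/ɣ/ — fricative, sonority 3.
/t/ — stop, sonority 1.
/w/→/ʔ/: change -6.
/ʔ/→/ɣ/: change +2.
/ɣ/→/t/: change -2.
Minimum = -6.

-6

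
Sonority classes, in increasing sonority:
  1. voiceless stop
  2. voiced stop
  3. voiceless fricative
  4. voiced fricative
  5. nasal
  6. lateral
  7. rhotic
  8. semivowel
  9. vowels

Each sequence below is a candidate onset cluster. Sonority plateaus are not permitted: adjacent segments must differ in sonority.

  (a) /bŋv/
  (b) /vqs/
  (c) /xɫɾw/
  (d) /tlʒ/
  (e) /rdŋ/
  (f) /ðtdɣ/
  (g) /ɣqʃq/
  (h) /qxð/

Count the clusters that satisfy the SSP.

(a) /bŋv/: profile 2-5-4 — violates.
(b) /vqs/: profile 4-1-3 — violates.
(c) /xɫɾw/: profile 3-6-7-8 — obeys.
(d) /tlʒ/: profile 1-6-4 — violates.
(e) /rdŋ/: profile 7-2-5 — violates.
(f) /ðtdɣ/: profile 4-1-2-4 — violates.
(g) /ɣqʃq/: profile 4-1-3-1 — violates.
(h) /qxð/: profile 1-3-4 — obeys.

2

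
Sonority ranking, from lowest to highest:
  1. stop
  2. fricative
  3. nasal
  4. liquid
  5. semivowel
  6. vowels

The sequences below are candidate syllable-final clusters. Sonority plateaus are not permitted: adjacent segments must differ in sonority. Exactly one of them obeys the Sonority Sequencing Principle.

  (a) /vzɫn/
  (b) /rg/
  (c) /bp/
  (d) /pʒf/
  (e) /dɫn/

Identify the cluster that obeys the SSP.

(a) 2-2-4-3 → violates
(b) 4-1 → obeys
(c) 1-1 → violates
(d) 1-2-2 → violates
(e) 1-4-3 → violates

b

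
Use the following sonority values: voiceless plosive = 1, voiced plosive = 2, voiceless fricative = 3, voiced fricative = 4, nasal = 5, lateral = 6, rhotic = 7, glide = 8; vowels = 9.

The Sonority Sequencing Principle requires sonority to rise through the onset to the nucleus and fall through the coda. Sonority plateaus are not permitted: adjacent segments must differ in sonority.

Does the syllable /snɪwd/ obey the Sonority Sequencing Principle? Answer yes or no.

Onset: /s/ is a voiceless fricative (sonority 3), /n/ is a nasal (sonority 5); then the nucleus /ɪ/ (sonority 9).
Onset profile 3-5-9 — rises to the nucleus.
Coda: /w/ is a glide (sonority 8), /d/ is a voiced plosive (sonority 2).
Coda profile 9-8-2 — falls from the nucleus.

yes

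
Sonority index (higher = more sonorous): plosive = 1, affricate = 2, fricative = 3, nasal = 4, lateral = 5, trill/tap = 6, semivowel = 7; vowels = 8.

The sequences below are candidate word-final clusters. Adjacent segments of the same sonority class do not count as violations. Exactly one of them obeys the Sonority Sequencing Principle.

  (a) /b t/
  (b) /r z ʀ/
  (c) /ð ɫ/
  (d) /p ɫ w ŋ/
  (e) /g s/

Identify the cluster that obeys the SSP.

a

(a) /b t/: profile 1-1 — obeys.
(b) /r z ʀ/: profile 6-3-6 — violates.
(c) /ð ɫ/: profile 3-5 — violates.
(d) /p ɫ w ŋ/: profile 1-5-7-4 — violates.
(e) /g s/: profile 1-3 — violates.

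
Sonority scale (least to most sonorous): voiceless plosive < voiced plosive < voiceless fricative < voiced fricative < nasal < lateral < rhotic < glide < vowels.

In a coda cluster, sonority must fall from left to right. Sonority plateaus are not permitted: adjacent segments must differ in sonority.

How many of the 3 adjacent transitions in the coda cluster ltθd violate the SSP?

/l/ — lateral, sonority 6.
/t/ — voiceless plosive, sonority 1.
/θ/ — voiceless fricative, sonority 3.
/d/ — voiced plosive, sonority 2.
/l/→/t/: 6→1 (falls) — ok.
/t/→/θ/: 1→3 (does not fall) — violation.
/θ/→/d/: 3→2 (falls) — ok.

1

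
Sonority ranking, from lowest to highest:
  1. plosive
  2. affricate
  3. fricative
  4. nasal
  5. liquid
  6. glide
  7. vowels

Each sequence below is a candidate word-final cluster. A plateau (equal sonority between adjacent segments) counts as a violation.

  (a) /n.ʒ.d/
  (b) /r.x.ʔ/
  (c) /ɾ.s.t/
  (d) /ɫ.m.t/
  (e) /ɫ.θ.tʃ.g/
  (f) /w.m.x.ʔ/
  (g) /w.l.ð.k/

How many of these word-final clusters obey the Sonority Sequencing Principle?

(a) 4-3-1 → obeys
(b) 5-3-1 → obeys
(c) 5-3-1 → obeys
(d) 5-4-1 → obeys
(e) 5-3-2-1 → obeys
(f) 6-4-3-1 → obeys
(g) 6-5-3-1 → obeys

7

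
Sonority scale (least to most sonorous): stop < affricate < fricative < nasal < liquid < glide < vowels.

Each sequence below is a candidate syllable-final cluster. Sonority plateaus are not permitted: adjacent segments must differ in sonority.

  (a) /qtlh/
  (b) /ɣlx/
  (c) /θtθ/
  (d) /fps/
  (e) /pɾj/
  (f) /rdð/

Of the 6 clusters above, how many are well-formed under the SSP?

(a) sonority 1-1-5-3: ill-formed.
(b) sonority 3-5-3: ill-formed.
(c) sonority 3-1-3: ill-formed.
(d) sonority 3-1-3: ill-formed.
(e) sonority 1-5-6: ill-formed.
(f) sonority 5-1-3: ill-formed.

0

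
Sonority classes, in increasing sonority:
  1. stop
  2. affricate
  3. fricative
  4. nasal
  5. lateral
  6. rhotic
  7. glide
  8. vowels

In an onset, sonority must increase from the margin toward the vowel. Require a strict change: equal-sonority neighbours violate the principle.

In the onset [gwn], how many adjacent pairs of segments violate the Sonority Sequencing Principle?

1

/g/ — stop, sonority 1.
/w/ — glide, sonority 7.
/n/ — nasal, sonority 4.
/g/→/w/: 1→7 (rises) — ok.
/w/→/n/: 7→4 (does not rise) — violation.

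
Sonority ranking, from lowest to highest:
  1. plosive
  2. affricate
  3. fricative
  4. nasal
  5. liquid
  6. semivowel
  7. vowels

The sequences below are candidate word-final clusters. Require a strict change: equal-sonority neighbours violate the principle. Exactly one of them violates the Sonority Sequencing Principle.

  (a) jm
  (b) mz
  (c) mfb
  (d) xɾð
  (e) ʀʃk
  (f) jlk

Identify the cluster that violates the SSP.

d

(a) jm: profile 6-4 — obeys.
(b) mz: profile 4-3 — obeys.
(c) mfb: profile 4-3-1 — obeys.
(d) xɾð: profile 3-5-3 — violates.
(e) ʀʃk: profile 5-3-1 — obeys.
(f) jlk: profile 6-5-1 — obeys.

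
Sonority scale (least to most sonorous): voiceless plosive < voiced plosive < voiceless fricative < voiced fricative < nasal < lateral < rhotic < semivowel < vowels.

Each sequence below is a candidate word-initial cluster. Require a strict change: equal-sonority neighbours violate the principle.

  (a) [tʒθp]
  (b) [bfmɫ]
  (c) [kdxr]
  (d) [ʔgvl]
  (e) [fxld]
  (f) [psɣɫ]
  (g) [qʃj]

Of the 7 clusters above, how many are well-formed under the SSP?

(a) sonority 1-4-3-1: ill-formed.
(b) sonority 2-3-5-6: well-formed.
(c) sonority 1-2-3-7: well-formed.
(d) sonority 1-2-4-6: well-formed.
(e) sonority 3-3-6-2: ill-formed.
(f) sonority 1-3-4-6: well-formed.
(g) sonority 1-3-8: well-formed.

5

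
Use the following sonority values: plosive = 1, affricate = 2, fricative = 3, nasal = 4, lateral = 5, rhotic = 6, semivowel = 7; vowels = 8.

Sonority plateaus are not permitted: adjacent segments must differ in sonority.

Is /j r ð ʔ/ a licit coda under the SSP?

yes

/j/ is a semivowel (sonority 7).
/r/ is a rhotic (sonority 6).
/ð/ is a fricative (sonority 3).
/ʔ/ is a plosive (sonority 1).
The profile 7-6-3-1 strictly falls, so the coda satisfies the SSP.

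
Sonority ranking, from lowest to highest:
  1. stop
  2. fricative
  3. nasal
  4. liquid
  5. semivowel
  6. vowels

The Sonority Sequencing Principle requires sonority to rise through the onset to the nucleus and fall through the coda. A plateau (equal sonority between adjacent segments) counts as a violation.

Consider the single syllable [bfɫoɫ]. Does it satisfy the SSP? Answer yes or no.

yes

Onset: /b/ is a stop (sonority 1), /f/ is a fricative (sonority 2), /ɫ/ is a liquid (sonority 4); then the nucleus /o/ (sonority 6).
Onset profile 1-2-4-6 — rises to the nucleus.
Coda: /ɫ/ is a liquid (sonority 4).
Coda profile 6-4 — falls from the nucleus.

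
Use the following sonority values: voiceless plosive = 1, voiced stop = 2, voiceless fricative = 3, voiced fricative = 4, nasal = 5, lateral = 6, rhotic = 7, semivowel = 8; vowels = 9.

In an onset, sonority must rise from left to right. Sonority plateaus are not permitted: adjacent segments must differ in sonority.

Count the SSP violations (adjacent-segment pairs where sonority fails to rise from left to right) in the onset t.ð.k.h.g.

2

/t/ is a voiceless plosive (sonority 1).
/ð/ is a voiced fricative (sonority 4).
/k/ is a voiceless plosive (sonority 1).
/h/ is a voiceless fricative (sonority 3).
/g/ is a voiced stop (sonority 2).
/t/→/ð/: 1→4 (rises) — ok.
/ð/→/k/: 4→1 (does not rise) — violation.
/k/→/h/: 1→3 (rises) — ok.
/h/→/g/: 3→2 (does not rise) — violation.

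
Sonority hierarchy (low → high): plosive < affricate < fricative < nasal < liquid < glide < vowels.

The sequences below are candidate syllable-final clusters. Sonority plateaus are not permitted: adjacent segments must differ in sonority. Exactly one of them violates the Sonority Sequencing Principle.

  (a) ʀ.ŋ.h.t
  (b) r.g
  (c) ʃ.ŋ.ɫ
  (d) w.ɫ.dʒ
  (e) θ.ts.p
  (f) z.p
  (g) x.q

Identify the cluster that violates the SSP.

c

(a) sonority 5-4-3-1: well-formed.
(b) sonority 5-1: well-formed.
(c) sonority 3-4-5: ill-formed.
(d) sonority 6-5-2: well-formed.
(e) sonority 3-2-1: well-formed.
(f) sonority 3-1: well-formed.
(g) sonority 3-1: well-formed.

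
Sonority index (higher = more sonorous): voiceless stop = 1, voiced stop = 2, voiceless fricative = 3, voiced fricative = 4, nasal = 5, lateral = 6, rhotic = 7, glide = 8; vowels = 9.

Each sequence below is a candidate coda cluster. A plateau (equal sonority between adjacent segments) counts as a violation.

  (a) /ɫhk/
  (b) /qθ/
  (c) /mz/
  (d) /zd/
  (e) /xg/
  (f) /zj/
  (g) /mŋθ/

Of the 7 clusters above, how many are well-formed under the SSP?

(a) /ɫhk/: profile 6-3-1 — obeys.
(b) /qθ/: profile 1-3 — violates.
(c) /mz/: profile 5-4 — obeys.
(d) /zd/: profile 4-2 — obeys.
(e) /xg/: profile 3-2 — obeys.
(f) /zj/: profile 4-8 — violates.
(g) /mŋθ/: profile 5-5-3 — violates.

4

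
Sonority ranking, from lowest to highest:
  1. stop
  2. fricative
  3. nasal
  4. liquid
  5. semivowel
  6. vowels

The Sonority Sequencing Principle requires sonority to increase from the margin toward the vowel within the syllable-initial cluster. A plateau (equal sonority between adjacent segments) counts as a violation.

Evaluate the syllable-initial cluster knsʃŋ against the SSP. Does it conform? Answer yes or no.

no

/k/ — stop, sonority 1.
/n/ — nasal, sonority 3.
/s/ — fricative, sonority 2.
/ʃ/ — fricative, sonority 2.
/ŋ/ — nasal, sonority 3.
The profile is 1-3-2-2-3. Between /n/ (3) and /s/ (2) sonority does not rise, so the cluster violates the SSP.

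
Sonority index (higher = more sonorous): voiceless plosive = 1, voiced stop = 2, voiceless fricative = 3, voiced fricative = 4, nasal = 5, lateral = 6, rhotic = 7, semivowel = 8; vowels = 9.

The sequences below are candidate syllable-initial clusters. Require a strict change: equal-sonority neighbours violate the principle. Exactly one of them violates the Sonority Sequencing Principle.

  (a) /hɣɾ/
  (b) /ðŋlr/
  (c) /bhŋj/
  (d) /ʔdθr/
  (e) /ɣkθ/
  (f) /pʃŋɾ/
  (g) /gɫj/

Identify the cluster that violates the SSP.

(a) /hɣɾ/: profile 3-4-7 — obeys.
(b) /ðŋlr/: profile 4-5-6-7 — obeys.
(c) /bhŋj/: profile 2-3-5-8 — obeys.
(d) /ʔdθr/: profile 1-2-3-7 — obeys.
(e) /ɣkθ/: profile 4-1-3 — violates.
(f) /pʃŋɾ/: profile 1-3-5-7 — obeys.
(g) /gɫj/: profile 2-6-8 — obeys.

e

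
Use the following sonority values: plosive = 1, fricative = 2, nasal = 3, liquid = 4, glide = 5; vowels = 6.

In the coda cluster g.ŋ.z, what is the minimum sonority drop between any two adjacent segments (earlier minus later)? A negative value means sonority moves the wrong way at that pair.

-2

/g/ is a plosive (sonority 1).
/ŋ/ is a nasal (sonority 3).
/z/ is a fricative (sonority 2).
/g/→/ŋ/: change -2.
/ŋ/→/z/: change +1.
Minimum = -2.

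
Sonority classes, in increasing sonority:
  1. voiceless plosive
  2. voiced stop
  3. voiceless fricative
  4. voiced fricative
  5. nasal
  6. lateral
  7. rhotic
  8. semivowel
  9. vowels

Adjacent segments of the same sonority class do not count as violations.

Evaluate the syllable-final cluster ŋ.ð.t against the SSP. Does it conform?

yes

/ŋ/ — nasal, sonority 5.
/ð/ — voiced fricative, sonority 4.
/t/ — voiceless plosive, sonority 1.
The profile 5-4-1 strictly falls, so the syllable-final cluster satisfies the SSP.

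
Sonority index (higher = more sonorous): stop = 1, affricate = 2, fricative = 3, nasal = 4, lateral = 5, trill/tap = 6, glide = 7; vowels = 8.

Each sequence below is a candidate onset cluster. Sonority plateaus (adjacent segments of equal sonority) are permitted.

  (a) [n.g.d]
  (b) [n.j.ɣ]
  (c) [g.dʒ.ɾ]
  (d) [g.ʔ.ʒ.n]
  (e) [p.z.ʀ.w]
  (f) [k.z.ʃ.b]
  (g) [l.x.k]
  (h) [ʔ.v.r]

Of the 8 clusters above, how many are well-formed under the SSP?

4

(a) [n.g.d]: profile 4-1-1 — violates.
(b) [n.j.ɣ]: profile 4-7-3 — violates.
(c) [g.dʒ.ɾ]: profile 1-2-6 — obeys.
(d) [g.ʔ.ʒ.n]: profile 1-1-3-4 — obeys.
(e) [p.z.ʀ.w]: profile 1-3-6-7 — obeys.
(f) [k.z.ʃ.b]: profile 1-3-3-1 — violates.
(g) [l.x.k]: profile 5-3-1 — violates.
(h) [ʔ.v.r]: profile 1-3-6 — obeys.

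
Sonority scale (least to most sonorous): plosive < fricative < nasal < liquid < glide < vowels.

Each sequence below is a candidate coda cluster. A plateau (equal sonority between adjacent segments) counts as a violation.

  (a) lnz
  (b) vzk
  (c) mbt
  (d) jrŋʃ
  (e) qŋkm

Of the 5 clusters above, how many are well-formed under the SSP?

2

(a) 4-3-2 → obeys
(b) 2-2-1 → violates
(c) 3-1-1 → violates
(d) 5-4-3-2 → obeys
(e) 1-3-1-3 → violates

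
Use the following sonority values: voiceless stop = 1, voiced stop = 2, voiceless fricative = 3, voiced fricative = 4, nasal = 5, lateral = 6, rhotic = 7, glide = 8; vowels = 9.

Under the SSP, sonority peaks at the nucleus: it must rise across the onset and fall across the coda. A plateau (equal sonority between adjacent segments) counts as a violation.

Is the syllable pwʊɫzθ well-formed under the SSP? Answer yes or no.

yes

Onset: /p/ is a voiceless stop (sonority 1), /w/ is a glide (sonority 8); then the nucleus /ʊ/ (sonority 9).
Onset profile 1-8-9 — rises to the nucleus.
Coda: /ɫ/ is a lateral (sonority 6), /z/ is a voiced fricative (sonority 4), /θ/ is a voiceless fricative (sonority 3).
Coda profile 9-6-4-3 — falls from the nucleus.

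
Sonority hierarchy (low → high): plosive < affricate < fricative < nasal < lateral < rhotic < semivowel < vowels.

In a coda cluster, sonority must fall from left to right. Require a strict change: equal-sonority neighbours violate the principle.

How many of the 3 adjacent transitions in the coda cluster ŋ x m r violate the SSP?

2

/ŋ/ — nasal, sonority 4.
/x/ — fricative, sonority 3.
/m/ — nasal, sonority 4.
/r/ — rhotic, sonority 6.
/ŋ/→/x/: 4→3 (falls) — ok.
/x/→/m/: 3→4 (does not fall) — violation.
/m/→/r/: 4→6 (does not fall) — violation.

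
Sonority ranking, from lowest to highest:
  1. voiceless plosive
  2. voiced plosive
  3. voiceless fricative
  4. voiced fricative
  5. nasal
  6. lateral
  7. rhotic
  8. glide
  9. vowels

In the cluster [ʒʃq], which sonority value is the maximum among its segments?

4

/ʒ/ — voiced fricative, sonority 4.
/ʃ/ — voiceless fricative, sonority 3.
/q/ — voiceless plosive, sonority 1.
The maximum is 4.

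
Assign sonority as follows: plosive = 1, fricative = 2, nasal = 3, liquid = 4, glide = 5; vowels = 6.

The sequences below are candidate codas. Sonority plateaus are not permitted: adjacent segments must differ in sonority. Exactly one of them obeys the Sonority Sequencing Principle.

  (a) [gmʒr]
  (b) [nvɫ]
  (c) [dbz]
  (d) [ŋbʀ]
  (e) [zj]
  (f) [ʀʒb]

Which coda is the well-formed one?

(a) sonority 1-3-2-4: ill-formed.
(b) sonority 3-2-4: ill-formed.
(c) sonority 1-1-2: ill-formed.
(d) sonority 3-1-4: ill-formed.
(e) sonority 2-5: ill-formed.
(f) sonority 4-2-1: well-formed.

f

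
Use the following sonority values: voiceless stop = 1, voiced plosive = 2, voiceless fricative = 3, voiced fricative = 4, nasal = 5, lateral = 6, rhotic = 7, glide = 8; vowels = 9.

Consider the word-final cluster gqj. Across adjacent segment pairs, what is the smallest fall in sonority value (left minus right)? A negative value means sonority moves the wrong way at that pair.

-7

/g/: voiced plosive = 2.
/q/: voiceless stop = 1.
/j/: glide = 8.
/g/→/q/: change +1.
/q/→/j/: change -7.
Minimum = -7.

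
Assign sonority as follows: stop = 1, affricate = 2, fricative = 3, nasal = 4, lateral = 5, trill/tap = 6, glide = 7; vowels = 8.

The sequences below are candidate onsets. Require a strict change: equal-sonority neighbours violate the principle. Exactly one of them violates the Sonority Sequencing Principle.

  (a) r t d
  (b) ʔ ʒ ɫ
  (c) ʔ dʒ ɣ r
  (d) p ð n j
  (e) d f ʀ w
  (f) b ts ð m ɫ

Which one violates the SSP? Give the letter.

(a) 6-1-1 → violates
(b) 1-3-5 → obeys
(c) 1-2-3-6 → obeys
(d) 1-3-4-7 → obeys
(e) 1-3-6-7 → obeys
(f) 1-2-3-4-5 → obeys

a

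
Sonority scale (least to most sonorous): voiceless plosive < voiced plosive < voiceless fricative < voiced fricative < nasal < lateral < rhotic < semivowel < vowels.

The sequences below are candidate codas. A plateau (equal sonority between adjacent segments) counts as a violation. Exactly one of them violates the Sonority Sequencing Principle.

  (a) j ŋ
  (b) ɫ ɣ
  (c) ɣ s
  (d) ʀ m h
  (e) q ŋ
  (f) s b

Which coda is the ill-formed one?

e

(a) sonority 8-5: well-formed.
(b) sonority 6-4: well-formed.
(c) sonority 4-3: well-formed.
(d) sonority 7-5-3: well-formed.
(e) sonority 1-5: ill-formed.
(f) sonority 3-2: well-formed.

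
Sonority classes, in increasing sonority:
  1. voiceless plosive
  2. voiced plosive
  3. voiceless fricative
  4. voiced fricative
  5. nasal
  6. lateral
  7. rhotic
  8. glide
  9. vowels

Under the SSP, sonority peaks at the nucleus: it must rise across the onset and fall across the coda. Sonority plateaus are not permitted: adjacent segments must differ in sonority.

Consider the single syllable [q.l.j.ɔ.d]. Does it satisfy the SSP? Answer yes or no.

Onset: /q/ is a voiceless plosive (sonority 1), /l/ is a lateral (sonority 6), /j/ is a glide (sonority 8); then the nucleus /ɔ/ (sonority 9).
Onset profile 1-6-8-9 — rises to the nucleus.
Coda: /d/ is a voiced plosive (sonority 2).
Coda profile 9-2 — falls from the nucleus.

yes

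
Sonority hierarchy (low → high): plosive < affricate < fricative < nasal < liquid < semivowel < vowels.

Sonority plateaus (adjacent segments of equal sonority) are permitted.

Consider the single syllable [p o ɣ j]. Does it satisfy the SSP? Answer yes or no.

no

Onset: /p/ is a plosive (sonority 1); then the nucleus /o/ (sonority 7).
Onset profile 1-7 — rises to the nucleus.
Coda: /ɣ/ is a fricative (sonority 3), /j/ is a semivowel (sonority 6).
Coda profile 7-3-6 — does not fall throughout.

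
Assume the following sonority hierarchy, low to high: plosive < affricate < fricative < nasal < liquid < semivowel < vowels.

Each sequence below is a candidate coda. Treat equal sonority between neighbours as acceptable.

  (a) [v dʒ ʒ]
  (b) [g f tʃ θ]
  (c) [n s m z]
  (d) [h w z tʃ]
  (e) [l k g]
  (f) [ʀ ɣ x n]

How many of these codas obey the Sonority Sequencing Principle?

1

(a) 3-2-3 → violates
(b) 1-3-2-3 → violates
(c) 4-3-4-3 → violates
(d) 3-6-3-2 → violates
(e) 5-1-1 → obeys
(f) 5-3-3-4 → violates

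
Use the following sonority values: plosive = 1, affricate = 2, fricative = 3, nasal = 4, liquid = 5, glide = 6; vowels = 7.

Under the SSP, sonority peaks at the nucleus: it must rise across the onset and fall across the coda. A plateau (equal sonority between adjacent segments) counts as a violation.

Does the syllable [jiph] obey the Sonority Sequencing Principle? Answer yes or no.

no

Onset: /j/ is a glide (sonority 6); then the nucleus /i/ (sonority 7).
Onset profile 6-7 — rises to the nucleus.
Coda: /p/ is a plosive (sonority 1), /h/ is a fricative (sonority 3).
Coda profile 7-1-3 — does not strictly fall throughout.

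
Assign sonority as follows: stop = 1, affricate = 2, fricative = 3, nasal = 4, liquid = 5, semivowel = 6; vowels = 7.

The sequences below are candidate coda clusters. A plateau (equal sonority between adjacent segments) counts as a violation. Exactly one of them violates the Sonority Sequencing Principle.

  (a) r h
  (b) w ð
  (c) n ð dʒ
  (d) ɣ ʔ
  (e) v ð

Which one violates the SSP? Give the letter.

e

(a) sonority 5-3: well-formed.
(b) sonority 6-3: well-formed.
(c) sonority 4-3-2: well-formed.
(d) sonority 3-1: well-formed.
(e) sonority 3-3: ill-formed.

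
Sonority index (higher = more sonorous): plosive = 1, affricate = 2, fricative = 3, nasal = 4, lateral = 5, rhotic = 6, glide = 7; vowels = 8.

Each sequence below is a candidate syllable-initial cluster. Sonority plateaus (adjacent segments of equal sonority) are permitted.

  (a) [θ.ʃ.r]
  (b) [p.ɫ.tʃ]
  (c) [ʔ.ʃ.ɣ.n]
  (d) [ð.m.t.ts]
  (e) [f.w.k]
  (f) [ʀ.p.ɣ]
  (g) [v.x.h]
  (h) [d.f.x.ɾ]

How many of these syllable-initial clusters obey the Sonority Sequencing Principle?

(a) 3-3-6 → obeys
(b) 1-5-2 → violates
(c) 1-3-3-4 → obeys
(d) 3-4-1-2 → violates
(e) 3-7-1 → violates
(f) 6-1-3 → violates
(g) 3-3-3 → obeys
(h) 1-3-3-6 → obeys

4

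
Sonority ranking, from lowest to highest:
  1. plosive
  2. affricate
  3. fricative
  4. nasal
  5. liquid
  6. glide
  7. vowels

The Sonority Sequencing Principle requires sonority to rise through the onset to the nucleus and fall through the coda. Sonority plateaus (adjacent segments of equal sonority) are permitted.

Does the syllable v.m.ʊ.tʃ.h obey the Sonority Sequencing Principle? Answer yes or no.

no

Onset: /v/ is a fricative (sonority 3), /m/ is a nasal (sonority 4); then the nucleus /ʊ/ (sonority 7).
Onset profile 3-4-7 — rises to the nucleus.
Coda: /tʃ/ is an affricate (sonority 2), /h/ is a fricative (sonority 3).
Coda profile 7-2-3 — does not fall throughout.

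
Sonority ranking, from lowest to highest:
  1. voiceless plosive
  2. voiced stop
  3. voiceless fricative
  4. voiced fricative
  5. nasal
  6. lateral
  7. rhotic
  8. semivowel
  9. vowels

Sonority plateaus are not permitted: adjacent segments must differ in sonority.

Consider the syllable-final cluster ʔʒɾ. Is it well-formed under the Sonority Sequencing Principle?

no

/ʔ/: voiceless plosive = 1.
/ʒ/: voiced fricative = 4.
/ɾ/: rhotic = 7.
The profile is 1-4-7. Between /ʔ/ (1) and /ʒ/ (4) sonority does not fall, so the cluster violates the SSP.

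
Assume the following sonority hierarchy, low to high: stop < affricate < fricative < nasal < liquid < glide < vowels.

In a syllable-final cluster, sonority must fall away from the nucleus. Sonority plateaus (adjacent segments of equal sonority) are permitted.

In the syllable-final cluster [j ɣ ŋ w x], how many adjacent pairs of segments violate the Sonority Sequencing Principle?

/j/: glide = 6.
/ɣ/: fricative = 3.
/ŋ/: nasal = 4.
/w/: glide = 6.
/x/: fricative = 3.
/j/→/ɣ/: 6→3 (falls) — ok.
/ɣ/→/ŋ/: 3→4 (does not fall) — violation.
/ŋ/→/w/: 4→6 (does not fall) — violation.
/w/→/x/: 6→3 (falls) — ok.

2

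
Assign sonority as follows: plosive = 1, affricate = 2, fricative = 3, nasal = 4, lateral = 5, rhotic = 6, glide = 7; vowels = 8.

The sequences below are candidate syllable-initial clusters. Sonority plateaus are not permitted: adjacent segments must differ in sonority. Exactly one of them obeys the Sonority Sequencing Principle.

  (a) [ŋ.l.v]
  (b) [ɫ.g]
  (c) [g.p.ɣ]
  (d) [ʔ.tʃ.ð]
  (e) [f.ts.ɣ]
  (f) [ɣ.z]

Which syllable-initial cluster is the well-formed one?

d

(a) sonority 4-5-3: ill-formed.
(b) sonority 5-1: ill-formed.
(c) sonority 1-1-3: ill-formed.
(d) sonority 1-2-3: well-formed.
(e) sonority 3-2-3: ill-formed.
(f) sonority 3-3: ill-formed.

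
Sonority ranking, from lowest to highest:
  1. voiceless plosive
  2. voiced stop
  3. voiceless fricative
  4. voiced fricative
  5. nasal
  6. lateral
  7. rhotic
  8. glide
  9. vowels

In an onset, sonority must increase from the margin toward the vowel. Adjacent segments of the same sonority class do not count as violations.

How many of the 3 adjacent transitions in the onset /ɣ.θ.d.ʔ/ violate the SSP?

/ɣ/ is a voiced fricative (sonority 4).
/θ/ is a voiceless fricative (sonority 3).
/d/ is a voiced stop (sonority 2).
/ʔ/ is a voiceless plosive (sonority 1).
/ɣ/→/θ/: 4→3 (does not rise) — violation.
/θ/→/d/: 3→2 (does not rise) — violation.
/d/→/ʔ/: 2→1 (does not rise) — violation.

3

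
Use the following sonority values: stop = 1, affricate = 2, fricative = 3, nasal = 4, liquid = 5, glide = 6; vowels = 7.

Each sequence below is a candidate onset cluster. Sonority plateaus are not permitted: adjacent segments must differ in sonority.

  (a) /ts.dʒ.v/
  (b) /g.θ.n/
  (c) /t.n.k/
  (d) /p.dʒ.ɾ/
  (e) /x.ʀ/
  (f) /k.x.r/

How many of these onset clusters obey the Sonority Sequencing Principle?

4

(a) /ts.dʒ.v/: profile 2-2-3 — violates.
(b) /g.θ.n/: profile 1-3-4 — obeys.
(c) /t.n.k/: profile 1-4-1 — violates.
(d) /p.dʒ.ɾ/: profile 1-2-5 — obeys.
(e) /x.ʀ/: profile 3-5 — obeys.
(f) /k.x.r/: profile 1-3-5 — obeys.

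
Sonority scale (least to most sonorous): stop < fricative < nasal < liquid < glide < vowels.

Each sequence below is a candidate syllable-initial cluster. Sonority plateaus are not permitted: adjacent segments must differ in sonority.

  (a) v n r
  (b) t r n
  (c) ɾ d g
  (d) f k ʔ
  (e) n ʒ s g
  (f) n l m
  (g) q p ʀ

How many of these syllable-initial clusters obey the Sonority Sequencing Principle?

(a) v n r: profile 2-3-4 — obeys.
(b) t r n: profile 1-4-3 — violates.
(c) ɾ d g: profile 4-1-1 — violates.
(d) f k ʔ: profile 2-1-1 — violates.
(e) n ʒ s g: profile 3-2-2-1 — violates.
(f) n l m: profile 3-4-3 — violates.
(g) q p ʀ: profile 1-1-4 — violates.

1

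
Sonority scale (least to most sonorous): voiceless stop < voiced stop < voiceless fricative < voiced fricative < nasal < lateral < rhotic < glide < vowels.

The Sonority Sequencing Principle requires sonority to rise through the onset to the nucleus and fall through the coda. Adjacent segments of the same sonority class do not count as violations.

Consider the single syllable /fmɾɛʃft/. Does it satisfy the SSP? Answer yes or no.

Onset: /f/ is a voiceless fricative (sonority 3), /m/ is a nasal (sonority 5), /ɾ/ is a rhotic (sonority 7); then the nucleus /ɛ/ (sonority 9).
Onset profile 3-5-7-9 — rises to the nucleus.
Coda: /ʃ/ is a voiceless fricative (sonority 3), /f/ is a voiceless fricative (sonority 3), /t/ is a voiceless stop (sonority 1).
Coda profile 9-3-3-1 — falls from the nucleus.

yes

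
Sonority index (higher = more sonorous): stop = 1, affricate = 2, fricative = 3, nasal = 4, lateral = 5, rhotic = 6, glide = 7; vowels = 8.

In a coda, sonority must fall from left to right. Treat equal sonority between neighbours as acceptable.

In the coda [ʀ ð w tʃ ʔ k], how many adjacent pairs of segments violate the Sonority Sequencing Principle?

/ʀ/ is a rhotic (sonority 6).
/ð/ is a fricative (sonority 3).
/w/ is a glide (sonority 7).
/tʃ/ is an affricate (sonority 2).
/ʔ/ is a stop (sonority 1).
/k/ is a stop (sonority 1).
/ʀ/→/ð/: 6→3 (falls) — ok.
/ð/→/w/: 3→7 (does not fall) — violation.
/w/→/tʃ/: 7→2 (falls) — ok.
/tʃ/→/ʔ/: 2→1 (falls) — ok.
/ʔ/→/k/: 1→1 (plateau, allowed) — ok.

1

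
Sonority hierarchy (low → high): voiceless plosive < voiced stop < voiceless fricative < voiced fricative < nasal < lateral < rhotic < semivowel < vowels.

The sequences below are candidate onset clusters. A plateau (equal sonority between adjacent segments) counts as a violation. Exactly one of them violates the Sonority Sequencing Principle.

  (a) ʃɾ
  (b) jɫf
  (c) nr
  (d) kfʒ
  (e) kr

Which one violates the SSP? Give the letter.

b

(a) 3-7 → obeys
(b) 8-6-3 → violates
(c) 5-7 → obeys
(d) 1-3-4 → obeys
(e) 1-7 → obeys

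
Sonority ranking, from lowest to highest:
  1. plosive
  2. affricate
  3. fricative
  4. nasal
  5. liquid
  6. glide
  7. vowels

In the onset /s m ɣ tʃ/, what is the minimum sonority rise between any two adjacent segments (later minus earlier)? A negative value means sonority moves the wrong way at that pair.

-1

/s/: fricative = 3.
/m/: nasal = 4.
/ɣ/: fricative = 3.
/tʃ/: affricate = 2.
/s/→/m/: change +1.
/m/→/ɣ/: change -1.
/ɣ/→/tʃ/: change -1.
Minimum = -1.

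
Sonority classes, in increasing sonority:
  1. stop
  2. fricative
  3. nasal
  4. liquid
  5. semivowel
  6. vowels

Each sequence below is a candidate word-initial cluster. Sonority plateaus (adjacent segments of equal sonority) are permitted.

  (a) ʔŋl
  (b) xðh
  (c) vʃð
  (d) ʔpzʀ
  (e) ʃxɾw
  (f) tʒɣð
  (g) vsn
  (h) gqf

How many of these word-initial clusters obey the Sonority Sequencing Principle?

8

(a) ʔŋl: profile 1-3-4 — obeys.
(b) xðh: profile 2-2-2 — obeys.
(c) vʃð: profile 2-2-2 — obeys.
(d) ʔpzʀ: profile 1-1-2-4 — obeys.
(e) ʃxɾw: profile 2-2-4-5 — obeys.
(f) tʒɣð: profile 1-2-2-2 — obeys.
(g) vsn: profile 2-2-3 — obeys.
(h) gqf: profile 1-1-2 — obeys.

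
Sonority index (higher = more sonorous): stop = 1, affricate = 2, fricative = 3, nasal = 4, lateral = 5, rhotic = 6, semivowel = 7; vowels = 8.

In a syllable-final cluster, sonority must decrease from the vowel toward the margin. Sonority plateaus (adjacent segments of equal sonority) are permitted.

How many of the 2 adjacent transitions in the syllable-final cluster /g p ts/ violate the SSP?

1

/g/ is a stop (sonority 1).
/p/ is a stop (sonority 1).
/ts/ is an affricate (sonority 2).
/g/→/p/: 1→1 (plateau, allowed) — ok.
/p/→/ts/: 1→2 (does not fall) — violation.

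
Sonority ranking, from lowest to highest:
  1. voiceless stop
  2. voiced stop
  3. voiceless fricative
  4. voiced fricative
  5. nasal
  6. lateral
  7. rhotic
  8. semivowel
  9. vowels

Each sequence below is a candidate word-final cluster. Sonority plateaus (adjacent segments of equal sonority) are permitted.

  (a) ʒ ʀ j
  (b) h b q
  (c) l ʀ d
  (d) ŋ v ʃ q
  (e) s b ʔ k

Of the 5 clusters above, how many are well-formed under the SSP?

(a) 4-7-8 → violates
(b) 3-2-1 → obeys
(c) 6-7-2 → violates
(d) 5-4-3-1 → obeys
(e) 3-2-1-1 → obeys

3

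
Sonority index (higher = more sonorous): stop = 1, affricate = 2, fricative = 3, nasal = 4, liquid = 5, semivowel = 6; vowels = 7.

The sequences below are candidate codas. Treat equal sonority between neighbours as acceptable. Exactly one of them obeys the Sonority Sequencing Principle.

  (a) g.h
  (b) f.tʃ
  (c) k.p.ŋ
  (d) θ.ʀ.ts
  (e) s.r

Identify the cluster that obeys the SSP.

(a) sonority 1-3: ill-formed.
(b) sonority 3-2: well-formed.
(c) sonority 1-1-4: ill-formed.
(d) sonority 3-5-2: ill-formed.
(e) sonority 3-5: ill-formed.

b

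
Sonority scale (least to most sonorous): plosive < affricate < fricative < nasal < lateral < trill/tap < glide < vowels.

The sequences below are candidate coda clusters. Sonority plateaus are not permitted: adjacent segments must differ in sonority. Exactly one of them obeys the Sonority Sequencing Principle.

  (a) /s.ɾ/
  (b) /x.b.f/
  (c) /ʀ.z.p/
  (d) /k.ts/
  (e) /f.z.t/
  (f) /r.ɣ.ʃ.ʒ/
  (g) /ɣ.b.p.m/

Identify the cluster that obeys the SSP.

(a) 3-6 → violates
(b) 3-1-3 → violates
(c) 6-3-1 → obeys
(d) 1-2 → violates
(e) 3-3-1 → violates
(f) 6-3-3-3 → violates
(g) 3-1-1-4 → violates

c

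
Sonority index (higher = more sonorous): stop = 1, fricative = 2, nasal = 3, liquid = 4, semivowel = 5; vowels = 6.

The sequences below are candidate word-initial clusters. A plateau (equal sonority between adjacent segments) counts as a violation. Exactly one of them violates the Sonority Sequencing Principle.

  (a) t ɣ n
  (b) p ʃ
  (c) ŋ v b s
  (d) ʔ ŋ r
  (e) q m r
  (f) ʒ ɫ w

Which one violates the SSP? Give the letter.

c

(a) sonority 1-2-3: well-formed.
(b) sonority 1-2: well-formed.
(c) sonority 3-2-1-2: ill-formed.
(d) sonority 1-3-4: well-formed.
(e) sonority 1-3-4: well-formed.
(f) sonority 2-4-5: well-formed.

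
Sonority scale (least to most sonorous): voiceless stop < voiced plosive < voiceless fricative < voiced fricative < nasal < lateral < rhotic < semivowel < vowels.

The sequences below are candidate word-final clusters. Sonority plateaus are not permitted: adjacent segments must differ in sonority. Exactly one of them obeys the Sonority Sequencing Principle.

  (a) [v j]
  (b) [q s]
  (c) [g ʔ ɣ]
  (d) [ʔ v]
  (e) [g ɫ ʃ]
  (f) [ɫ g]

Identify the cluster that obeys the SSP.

(a) 4-8 → violates
(b) 1-3 → violates
(c) 2-1-4 → violates
(d) 1-4 → violates
(e) 2-6-3 → violates
(f) 6-2 → obeys

f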